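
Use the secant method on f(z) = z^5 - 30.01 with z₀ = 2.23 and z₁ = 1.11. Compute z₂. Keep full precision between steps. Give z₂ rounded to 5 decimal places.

f(z_0) = 25.137308, f(z_1) = -28.324942
z_2 = 1.110000 - (-28.324942)·(1.110000 - 2.230000)/(-28.324942 - (25.137308)) = 1.703389; f(z_2) = -15.669319

1.70339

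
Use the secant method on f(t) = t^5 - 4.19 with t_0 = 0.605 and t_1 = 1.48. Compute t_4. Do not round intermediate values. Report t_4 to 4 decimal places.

1.3512

f(t_0) = -4.108946, f(t_1) = 2.910821
t_2 = 1.480000 - (2.910821)·(1.480000 - 0.605000)/(2.910821 - (-4.108946)) = 1.117172; f(t_2) = -2.449796
t_3 = 1.117172 - (-2.449796)·(1.117172 - 1.480000)/(-2.449796 - (2.910821)) = 1.282984; f(t_3) = -0.713789
t_4 = 1.282984 - (-0.713789)·(1.282984 - 1.117172)/(-0.713789 - (-2.449796)) = 1.351160; f(t_4) = 0.313338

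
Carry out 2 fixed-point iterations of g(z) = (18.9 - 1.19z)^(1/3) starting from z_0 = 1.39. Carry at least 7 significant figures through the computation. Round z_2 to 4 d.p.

2.5106

z_1 = g(1.390000) = 2.583620
z_2 = g(2.583620) = 2.510648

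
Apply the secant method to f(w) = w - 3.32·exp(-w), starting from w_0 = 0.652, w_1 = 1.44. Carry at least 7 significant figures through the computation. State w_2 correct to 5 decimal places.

1.14258

Secant update: w_(k+1) = w_k − f(w_k)·(w_k − w_(k-1))/(f(w_k) − f(w_(k-1))).
f(w_0) = -1.077729, f(w_1) = 0.653400
w_2 = 1.440000 - (0.653400)·(1.440000 - 0.652000)/(0.653400 - (-1.077729)) = 1.142576; f(w_2) = 0.083509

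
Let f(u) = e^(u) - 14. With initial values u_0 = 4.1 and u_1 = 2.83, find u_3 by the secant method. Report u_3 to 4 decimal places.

2.6486

f(u_0) = 46.340288, f(u_1) = 2.945461
u_2 = 2.830000 - (2.945461)·(2.830000 - 4.100000)/(2.945461 - (46.340288)) = 2.743798; f(u_2) = 1.545911
u_3 = 2.743798 - (1.545911)·(2.743798 - 2.830000)/(1.545911 - (2.945461)) = 2.648580; f(u_3) = 0.133961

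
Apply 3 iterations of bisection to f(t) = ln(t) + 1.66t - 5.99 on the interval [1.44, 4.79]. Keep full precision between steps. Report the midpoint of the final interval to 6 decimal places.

f(1.440000) = -3.234957, f(4.790000) = 3.527930 (opposite signs)
step 1: m = 3.115000, f(m) = 0.317129 > 0 → root in [1.440000, 3.115000]
step 2: m = 2.277500, f(m) = -1.386272 < 0 → root in [2.277500, 3.115000]
step 3: m = 2.696250, f(m) = -0.522363 < 0 → root in [2.696250, 3.115000]
Midpoint of [2.696250, 3.115000] = 2.905625

2.905625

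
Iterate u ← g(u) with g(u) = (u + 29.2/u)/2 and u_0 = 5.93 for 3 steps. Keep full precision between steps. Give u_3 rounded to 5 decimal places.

u_1 = g(5.930000) = 5.427057
u_2 = g(5.427057) = 5.403753
u_3 = g(5.403753) = 5.403702

5.40370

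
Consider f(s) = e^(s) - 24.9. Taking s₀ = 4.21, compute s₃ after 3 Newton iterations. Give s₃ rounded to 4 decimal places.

3.2166

f'(s) = e^(s)
s_0 = 4.210000: f = 42.456540, f' = 67.356540 → s_1 = 4.210000 - (42.456540)/(67.356540) = 3.579675
s_1 = 3.579675: f = 10.961868, f' = 35.861868 → s_2 = 3.579675 - (10.961868)/(35.861868) = 3.274005
s_2 = 3.274005: f = 1.516937, f' = 26.416937 → s_3 = 3.274005 - (1.516937)/(26.416937) = 3.216582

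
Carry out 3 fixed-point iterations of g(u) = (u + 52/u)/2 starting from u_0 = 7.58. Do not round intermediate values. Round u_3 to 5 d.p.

u_1 = g(7.580000) = 7.220079
u_2 = g(7.220079) = 7.211108
u_3 = g(7.211108) = 7.211103

7.21110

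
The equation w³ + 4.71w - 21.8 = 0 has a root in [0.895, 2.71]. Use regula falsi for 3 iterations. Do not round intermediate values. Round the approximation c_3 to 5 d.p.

2.23512

False-position update: c = (a·f(b) − b·f(a))/(f(b) − f(a)); replace the endpoint whose sign matches f(c).
f(0.895000) = -16.867633, f(2.710000) = 10.866611
step 1: c = 1.998861, f(c) = -4.399023 < 0 → new bracket [1.998861, 2.710000]
step 2: c = 2.203787, f(c) = -0.717090 < 0 → new bracket [2.203787, 2.710000]
step 3: c = 2.235124, f(c) = -0.106385 < 0 → new bracket [2.235124, 2.710000]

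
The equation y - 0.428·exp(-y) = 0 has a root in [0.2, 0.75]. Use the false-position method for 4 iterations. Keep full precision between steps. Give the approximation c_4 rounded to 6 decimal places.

f(0.200000) = -0.150417, f(0.750000) = 0.547827
step 1: c = 0.318482, f(c) = 0.007218 > 0 → new bracket [0.200000, 0.318482]
step 2: c = 0.313057, f(c) = 0.000100 > 0 → new bracket [0.200000, 0.313057]
step 3: c = 0.312982, f(c) = 0.000001 > 0 → new bracket [0.200000, 0.312982]
step 4: c = 0.312981, f(c) = 0.000000 > 0 → new bracket [0.200000, 0.312981]

0.312981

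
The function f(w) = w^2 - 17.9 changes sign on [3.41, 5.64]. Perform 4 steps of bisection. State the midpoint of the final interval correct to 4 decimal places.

4.1766

f(3.410000) = -6.271900, f(5.640000) = 13.909600 (opposite signs)
step 1: m = 4.525000, f(m) = 2.575625 > 0 → root in [3.410000, 4.525000]
step 2: m = 3.967500, f(m) = -2.158944 < 0 → root in [3.967500, 4.525000]
step 3: m = 4.246250, f(m) = 0.130639 > 0 → root in [3.967500, 4.246250]
step 4: m = 4.106875, f(m) = -1.033578 < 0 → root in [4.106875, 4.246250]
Midpoint of [4.106875, 4.246250] = 4.176563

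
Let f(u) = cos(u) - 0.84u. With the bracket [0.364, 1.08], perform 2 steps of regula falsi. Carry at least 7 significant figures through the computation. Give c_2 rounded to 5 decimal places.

False-position update: c = (a·f(b) − b·f(a))/(f(b) − f(a)); replace the endpoint whose sign matches f(c).
f(0.364000) = 0.628720, f(1.080000) = -0.435872
step 1: c = 0.786851, f(c) = 0.045124 > 0 → new bracket [0.786851, 1.080000]
step 2: c = 0.814352, f(c) = 0.002284 > 0 → new bracket [0.814352, 1.080000]

0.81435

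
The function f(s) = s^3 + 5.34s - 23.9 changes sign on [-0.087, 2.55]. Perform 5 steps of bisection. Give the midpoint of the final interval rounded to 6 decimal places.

f(-0.087000) = -24.365239, f(2.550000) = 6.298375 (opposite signs)
step 1: m = 1.231500, f(m) = -15.456107 < 0 → root in [1.231500, 2.550000]
step 2: m = 1.890750, f(m) = -7.044086 < 0 → root in [1.890750, 2.550000]
step 3: m = 2.220375, f(m) = -1.096604 < 0 → root in [2.220375, 2.550000]
step 4: m = 2.385187, f(m) = 2.406518 > 0 → root in [2.220375, 2.385187]
step 5: m = 2.302781, f(m) = 0.608044 > 0 → root in [2.220375, 2.302781]
Midpoint of [2.220375, 2.302781] = 2.261578

2.261578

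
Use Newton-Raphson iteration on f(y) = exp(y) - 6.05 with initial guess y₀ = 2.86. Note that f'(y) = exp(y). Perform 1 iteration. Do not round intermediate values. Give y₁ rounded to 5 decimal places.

2.20648

y_0 = 2.860000: f = 11.411527, f' = 17.461527 → y_1 = 2.860000 - (11.411527)/(17.461527) = 2.206476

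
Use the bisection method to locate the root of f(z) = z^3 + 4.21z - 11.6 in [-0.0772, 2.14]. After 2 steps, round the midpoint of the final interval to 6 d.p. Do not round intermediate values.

1.862850

f(-0.077200) = -11.925472, f(2.140000) = 7.209744 (opposite signs)
step 1: m = 1.031400, f(m) = -6.160617 < 0 → root in [1.031400, 2.140000]
step 2: m = 1.585700, f(m) = -0.937048 < 0 → root in [1.585700, 2.140000]
Midpoint of [1.585700, 2.140000] = 1.862850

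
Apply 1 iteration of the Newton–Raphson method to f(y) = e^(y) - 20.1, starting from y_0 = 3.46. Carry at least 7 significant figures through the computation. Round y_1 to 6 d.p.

f'(y) = e^(y)
y_0 = 3.460000: f = 11.716977, f' = 31.816977 → y_1 = 3.460000 - (11.716977)/(31.816977) = 3.091738

3.091738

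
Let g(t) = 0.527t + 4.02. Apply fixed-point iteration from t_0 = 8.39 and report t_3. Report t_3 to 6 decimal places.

8.482998

t_1 = g(8.390000) = 8.441530
t_2 = g(8.441530) = 8.468686
t_3 = g(8.468686) = 8.482998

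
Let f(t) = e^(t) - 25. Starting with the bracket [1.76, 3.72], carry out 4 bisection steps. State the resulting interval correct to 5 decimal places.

[3.10750, 3.23000]

f(1.760000) = -19.187563, f(3.720000) = 16.264394 (opposite signs)
step 1: m = 2.740000, f(m) = -9.513015 < 0 → root in [2.740000, 3.720000]
step 2: m = 3.230000, f(m) = 0.279657 > 0 → root in [2.740000, 3.230000]
step 3: m = 2.985000, f(m) = -5.213498 < 0 → root in [2.985000, 3.230000]
step 4: m = 3.107500, f(m) = -2.634938 < 0 → root in [3.107500, 3.230000]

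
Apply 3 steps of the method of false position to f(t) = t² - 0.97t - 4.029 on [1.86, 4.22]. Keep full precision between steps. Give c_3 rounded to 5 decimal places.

f(1.860000) = -2.373600, f(4.220000) = 9.686000
step 1: c = 2.324501, f(c) = -0.880461 < 0 → new bracket [2.324501, 4.220000]
step 2: c = 2.482445, f(c) = -0.274437 < 0 → new bracket [2.482445, 4.220000]
step 3: c = 2.530320, f(c) = -0.080892 < 0 → new bracket [2.530320, 4.220000]

2.53032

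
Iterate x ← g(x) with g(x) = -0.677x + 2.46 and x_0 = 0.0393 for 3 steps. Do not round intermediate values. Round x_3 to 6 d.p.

1.909875

x_1 = g(0.039300) = 2.433394
x_2 = g(2.433394) = 0.812592
x_3 = g(0.812592) = 1.909875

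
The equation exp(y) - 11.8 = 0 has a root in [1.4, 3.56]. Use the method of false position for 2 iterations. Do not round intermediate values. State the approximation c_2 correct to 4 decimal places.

2.2170

f(1.400000) = -7.744800, f(3.560000) = 23.363197
step 1: c = 1.937764, f(c) = -4.856790 < 0 → new bracket [1.937764, 3.560000]
step 2: c = 2.216958, f(c) = -2.620631 < 0 → new bracket [2.216958, 3.560000]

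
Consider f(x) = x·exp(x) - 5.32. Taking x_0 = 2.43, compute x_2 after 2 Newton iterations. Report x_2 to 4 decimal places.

Newton update: x ← x − f(x)/f'(x).
f'(x) = (x + 1)·exp(x)
x_0 = 2.430000: f = 22.282083, f' = 38.960966 → x_1 = 2.430000 - (22.282083)/(38.960966) = 1.858092
x_1 = 1.858092: f = 6.593144, f' = 18.324637 → x_2 = 1.858092 - (6.593144)/(18.324637) = 1.498295

1.4983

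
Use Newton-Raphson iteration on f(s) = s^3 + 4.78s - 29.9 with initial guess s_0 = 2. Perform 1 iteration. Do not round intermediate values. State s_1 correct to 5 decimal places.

Newton update: s ← s − f(s)/f'(s).
f'(s) = 3s^2 + 4.78
s_0 = 2.000000: f = -12.340000, f' = 16.780000 → s_1 = 2.000000 - (-12.340000)/(16.780000) = 2.735399

2.73540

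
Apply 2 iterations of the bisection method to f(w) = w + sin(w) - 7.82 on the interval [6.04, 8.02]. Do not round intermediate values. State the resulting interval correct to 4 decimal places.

[7.0300, 7.5250]

f(6.040000) = -2.020795, f(8.020000) = 1.186251 (opposite signs)
step 1: m = 7.030000, f(m) = -0.110695 < 0 → root in [7.030000, 8.020000]
step 2: m = 7.525000, f(m) = 0.651372 > 0 → root in [7.030000, 7.525000]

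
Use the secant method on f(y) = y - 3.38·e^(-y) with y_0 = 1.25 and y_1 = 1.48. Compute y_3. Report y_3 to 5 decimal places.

f(y_0) = 0.281614, f(y_1) = 0.710585
y_2 = 1.480000 - (0.710585)·(1.480000 - 1.250000)/(0.710585 - (0.281614)) = 1.099008; f(y_2) = -0.027213
y_3 = 1.099008 - (-0.027213)·(1.099008 - 1.480000)/(-0.027213 - (0.710585)) = 1.113061; f(y_3) = 0.002555

1.11306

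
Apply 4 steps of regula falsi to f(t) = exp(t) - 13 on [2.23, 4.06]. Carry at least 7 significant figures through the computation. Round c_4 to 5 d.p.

2.52787

False-position update: c = (a·f(b) − b·f(a))/(f(b) − f(a)); replace the endpoint whose sign matches f(c).
f(2.230000) = -3.700134, f(4.060000) = 44.974311
step 1: c = 2.369113, f(c) = -2.312093 < 0 → new bracket [2.369113, 4.060000]
step 2: c = 2.451790, f(c) = -1.390895 < 0 → new bracket [2.451790, 4.060000]
step 3: c = 2.500034, f(c) = -0.817093 < 0 → new bracket [2.500034, 4.060000]
step 4: c = 2.527870, f(c) = -0.473209 < 0 → new bracket [2.527870, 4.060000]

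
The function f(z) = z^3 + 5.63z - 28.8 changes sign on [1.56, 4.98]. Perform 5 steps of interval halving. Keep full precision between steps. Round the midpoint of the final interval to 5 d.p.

f(1.560000) = -16.220784, f(4.980000) = 122.743392 (opposite signs)
step 1: m = 3.270000, f(m) = 24.575883 > 0 → root in [1.560000, 3.270000]
step 2: m = 2.415000, f(m) = -1.118727 < 0 → root in [2.415000, 3.270000]
step 3: m = 2.842500, f(m) = 10.170124 > 0 → root in [2.415000, 2.842500]
step 4: m = 2.628750, f(m) = 4.165383 > 0 → root in [2.415000, 2.628750]
step 5: m = 2.521875, f(m) = 1.436912 > 0 → root in [2.415000, 2.521875]
Midpoint of [2.415000, 2.521875] = 2.468438

2.46844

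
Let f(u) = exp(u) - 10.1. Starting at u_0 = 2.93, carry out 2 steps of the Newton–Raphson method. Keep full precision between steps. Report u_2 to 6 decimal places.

2.324207

f'(u) = exp(u)
u_0 = 2.930000: f = 8.627630, f' = 18.727630 → u_1 = 2.930000 - (8.627630)/(18.727630) = 2.469310
u_1 = 2.469310: f = 1.714293, f' = 11.814293 → u_2 = 2.469310 - (1.714293)/(11.814293) = 2.324207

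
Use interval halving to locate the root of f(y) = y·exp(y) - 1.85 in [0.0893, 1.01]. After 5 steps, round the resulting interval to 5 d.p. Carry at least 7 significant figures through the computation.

f(0.089300) = -1.752359, f(1.010000) = 0.923057 (opposite signs)
step 1: m = 0.549650, f(m) = -0.897651 < 0 → root in [0.549650, 1.010000]
step 2: m = 0.779825, f(m) = -0.149131 < 0 → root in [0.779825, 1.010000]
step 3: m = 0.894912, f(m) = 0.339960 > 0 → root in [0.779825, 0.894912]
step 4: m = 0.837369, f(m) = 0.084556 > 0 → root in [0.779825, 0.837369]
step 5: m = 0.808597, f(m) = -0.034897 < 0 → root in [0.808597, 0.837369]

[0.80860, 0.83737]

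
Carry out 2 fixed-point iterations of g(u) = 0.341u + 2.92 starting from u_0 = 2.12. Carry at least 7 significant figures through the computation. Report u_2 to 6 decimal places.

u_1 = g(2.120000) = 3.642920
u_2 = g(3.642920) = 4.162236

4.162236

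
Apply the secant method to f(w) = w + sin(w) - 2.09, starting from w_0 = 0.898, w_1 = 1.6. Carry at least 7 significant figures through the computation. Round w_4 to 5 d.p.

f(w_0) = -0.409918, f(w_1) = 0.509574
w_2 = 1.600000 - (0.509574)·(1.600000 - 0.898000)/(0.509574 - (-0.409918)) = 1.210958; f(w_2) = 0.056912
w_3 = 1.210958 - (0.056912)·(1.210958 - 1.600000)/(0.056912 - (0.509574)) = 1.162045; f(w_3) = -0.010337
w_4 = 1.162045 - (-0.010337)·(1.162045 - 1.210958)/(-0.010337 - (0.056912)) = 1.169564; f(w_4) = 0.000144

1.16956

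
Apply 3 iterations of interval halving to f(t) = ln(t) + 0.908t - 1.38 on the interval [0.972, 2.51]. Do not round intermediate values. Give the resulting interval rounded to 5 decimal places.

[1.16425, 1.35650]

f(0.972000) = -0.525823, f(2.510000) = 1.819363 (opposite signs)
step 1: m = 1.741000, f(m) = 0.755288 > 0 → root in [0.972000, 1.741000]
step 2: m = 1.356500, f(m) = 0.156610 > 0 → root in [0.972000, 1.356500]
step 3: m = 1.164250, f(m) = -0.170784 < 0 → root in [1.164250, 1.356500]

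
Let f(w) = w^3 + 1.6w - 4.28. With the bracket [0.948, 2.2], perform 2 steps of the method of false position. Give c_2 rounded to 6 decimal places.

1.239636

False-position update: c = (a·f(b) − b·f(a))/(f(b) − f(a)); replace the endpoint whose sign matches f(c).
f(0.948000) = -1.911229, f(2.200000) = 9.888000
step 1: c = 1.150798, f(c) = -0.914681 < 0 → new bracket [1.150798, 2.200000]
step 2: c = 1.239636, f(c) = -0.391640 < 0 → new bracket [1.239636, 2.200000]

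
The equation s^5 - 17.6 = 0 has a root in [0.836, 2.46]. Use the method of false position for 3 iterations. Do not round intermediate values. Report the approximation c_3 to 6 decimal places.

f(0.836000) = -17.191651, f(2.460000) = 72.489782
step 1: c = 1.147316, f(c) = -15.612007 < 0 → new bracket [1.147316, 2.460000]
step 2: c = 1.379929, f(c) = -12.596389 < 0 → new bracket [1.379929, 2.460000]
step 3: c = 1.539826, f(c) = -8.943195 < 0 → new bracket [1.539826, 2.460000]

1.539826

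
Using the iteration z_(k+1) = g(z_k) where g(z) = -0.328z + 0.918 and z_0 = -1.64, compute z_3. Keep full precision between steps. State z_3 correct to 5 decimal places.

0.77353

z_1 = g(-1.640000) = 1.455920
z_2 = g(1.455920) = 0.440458
z_3 = g(0.440458) = 0.773530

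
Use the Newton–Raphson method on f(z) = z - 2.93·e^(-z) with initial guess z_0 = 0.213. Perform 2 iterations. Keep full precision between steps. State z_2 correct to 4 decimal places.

Newton update: z ← z − f(z)/f'(z).
f'(z) = 1 + 2.93·e^(-z)
z_0 = 0.213000: f = -2.154897, f' = 3.367897 → z_1 = 0.213000 - (-2.154897)/(3.367897) = 0.852835
z_1 = 0.852835: f = -0.395946, f' = 2.248781 → z_2 = 0.852835 - (-0.395946)/(2.248781) = 1.028906

1.0289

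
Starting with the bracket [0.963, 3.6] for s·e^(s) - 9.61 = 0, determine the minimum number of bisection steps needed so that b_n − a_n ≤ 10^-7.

Initial width b − a = 3.6 − 0.963 = 2.637000.
After n steps the width is (b−a)/2^n; need (b−a)/2^n ≤ 10^-7.
So n ≥ log₂(2.637000/10^-7) = log₂(26370000.0000) ≈ 24.6524.
Hence n = 25.

25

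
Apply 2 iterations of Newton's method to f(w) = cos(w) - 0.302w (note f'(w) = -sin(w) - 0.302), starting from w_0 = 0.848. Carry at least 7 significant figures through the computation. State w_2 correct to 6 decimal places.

Newton update: w ← w − f(w)/f'(w).
w_0 = 0.848000: f = 0.405388, f' = -1.051959 → w_1 = 0.848000 - (0.405388)/(-1.051959) = 1.233365
w_1 = 1.233365: f = -0.041412, f' = -1.245608 → w_2 = 1.233365 - (-0.041412)/(-1.245608) = 1.200119

1.200119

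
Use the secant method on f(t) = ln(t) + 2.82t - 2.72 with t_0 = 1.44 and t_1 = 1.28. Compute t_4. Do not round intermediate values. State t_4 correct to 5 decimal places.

0.97391

Secant update: t_(k+1) = t_k − f(t_k)·(t_k − t_(k-1))/(f(t_k) − f(t_(k-1))).
f(t_0) = 1.705443, f(t_1) = 1.136460
t_2 = 1.280000 - (1.136460)·(1.280000 - 1.440000)/(1.136460 - (1.705443)) = 0.960423; f(t_2) = -0.051987
t_3 = 0.960423 - (-0.051987)·(0.960423 - 1.280000)/(-0.051987 - (1.136460)) = 0.974403; f(t_3) = 0.001886
t_4 = 0.974403 - (0.001886)·(0.974403 - 0.960423)/(0.001886 - (-0.051987)) = 0.973914; f(t_4) = 0.000004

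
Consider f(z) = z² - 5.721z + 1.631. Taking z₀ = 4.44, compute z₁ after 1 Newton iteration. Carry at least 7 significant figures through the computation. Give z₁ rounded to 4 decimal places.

f'(z) = 2z - 5.721
z_0 = 4.440000: f = -4.056640, f' = 3.159000 → z_1 = 4.440000 - (-4.056640)/(3.159000) = 5.724153

5.7242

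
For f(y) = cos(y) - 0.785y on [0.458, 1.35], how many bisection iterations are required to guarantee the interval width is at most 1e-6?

Initial width b − a = 1.35 − 0.458 = 0.892000.
After n steps the width is (b−a)/2^n; need (b−a)/2^n ≤ 1e-6.
So n ≥ log₂(0.892000/1e-6) = log₂(892000.0000) ≈ 19.7667.
Hence n = 20.

20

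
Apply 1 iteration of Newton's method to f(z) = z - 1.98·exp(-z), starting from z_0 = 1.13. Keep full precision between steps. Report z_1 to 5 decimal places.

0.83091

f'(z) = 1 + 1.98·exp(-z)
z_0 = 1.130000: f = 0.490394, f' = 1.639606 → z_1 = 1.130000 - (0.490394)/(1.639606) = 0.830907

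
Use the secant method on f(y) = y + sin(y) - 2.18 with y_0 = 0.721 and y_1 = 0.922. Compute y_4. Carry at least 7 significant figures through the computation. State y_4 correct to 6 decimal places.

1.235590

f(y_0) = -0.798864, f(y_1) = -0.461188
y_2 = 0.922000 - (-0.461188)·(0.922000 - 0.721000)/(-0.461188 - (-0.798864)) = 1.196521; f(y_2) = -0.052707
y_3 = 1.196521 - (-0.052707)·(1.196521 - 0.922000)/(-0.052707 - (-0.461188)) = 1.231942; f(y_3) = -0.004922
y_4 = 1.231942 - (-0.004922)·(1.231942 - 1.196521)/(-0.004922 - (-0.052707)) = 1.235590; f(y_4) = -0.000067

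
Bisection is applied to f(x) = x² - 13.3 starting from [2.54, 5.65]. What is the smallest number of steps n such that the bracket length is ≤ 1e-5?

19

Initial width b − a = 5.65 − 2.54 = 3.110000.
After n steps the width is (b−a)/2^n; need (b−a)/2^n ≤ 1e-5.
So n ≥ log₂(3.110000/1e-5) = log₂(311000.0000) ≈ 18.2466.
Hence n = 19.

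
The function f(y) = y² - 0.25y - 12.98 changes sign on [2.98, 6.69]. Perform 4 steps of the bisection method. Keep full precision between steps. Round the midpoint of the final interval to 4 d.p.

f(2.980000) = -4.844600, f(6.690000) = 30.103600 (opposite signs)
step 1: m = 4.835000, f(m) = 9.188475 > 0 → root in [2.980000, 4.835000]
step 2: m = 3.907500, f(m) = 1.311681 > 0 → root in [2.980000, 3.907500]
step 3: m = 3.443750, f(m) = -1.981523 < 0 → root in [3.443750, 3.907500]
step 4: m = 3.675625, f(m) = -0.388687 < 0 → root in [3.675625, 3.907500]
Midpoint of [3.675625, 3.907500] = 3.791562

3.7916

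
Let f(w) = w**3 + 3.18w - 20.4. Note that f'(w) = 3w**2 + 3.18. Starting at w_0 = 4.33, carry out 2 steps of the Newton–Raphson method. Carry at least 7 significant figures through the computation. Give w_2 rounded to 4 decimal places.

w_0 = 4.330000: f = 74.552137, f' = 59.426700 → w_1 = 4.330000 - (74.552137)/(59.426700) = 3.075477
w_1 = 3.075477: f = 18.469610, f' = 31.555684 → w_2 = 3.075477 - (18.469610)/(31.555684) = 2.490175

2.4902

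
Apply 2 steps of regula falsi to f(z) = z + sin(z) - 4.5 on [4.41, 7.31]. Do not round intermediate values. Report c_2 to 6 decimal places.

f(4.410000) = -1.044628, f(7.310000) = 3.665655
step 1: c = 5.053150, f(c) = -0.389350 < 0 → new bracket [5.053150, 7.310000]
step 2: c = 5.269847, f(c) = -0.078756 < 0 → new bracket [5.269847, 7.310000]

5.269847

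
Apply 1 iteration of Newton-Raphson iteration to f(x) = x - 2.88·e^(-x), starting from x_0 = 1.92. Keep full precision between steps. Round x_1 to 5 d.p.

0.86688

Newton update: x ← x − f(x)/f'(x).
f'(x) = 1 + 2.88·e^(-x)
x_0 = 1.920000: f = 1.497772, f' = 1.422228 → x_1 = 1.920000 - (1.497772)/(1.422228) = 0.866883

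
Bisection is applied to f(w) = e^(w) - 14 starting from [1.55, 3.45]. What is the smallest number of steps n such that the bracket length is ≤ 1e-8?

Initial width b − a = 3.45 − 1.55 = 1.900000.
After n steps the width is (b−a)/2^n; need (b−a)/2^n ≤ 1e-8.
So n ≥ log₂(1.900000/1e-8) = log₂(190000000.0000) ≈ 27.5014.
Hence n = 28.

28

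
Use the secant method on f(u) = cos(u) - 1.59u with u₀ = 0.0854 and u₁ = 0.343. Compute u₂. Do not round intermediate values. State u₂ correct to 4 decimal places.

0.5630

Secant update: u_(k+1) = u_k − f(u_k)·(u_k − u_(k-1))/(f(u_k) − f(u_(k-1))).
f(u_0) = 0.860570, f(u_1) = 0.396380
u_2 = 0.343000 - (0.396380)·(0.343000 - 0.085400)/(0.396380 - (0.860570)) = 0.562969; f(u_2) = -0.049447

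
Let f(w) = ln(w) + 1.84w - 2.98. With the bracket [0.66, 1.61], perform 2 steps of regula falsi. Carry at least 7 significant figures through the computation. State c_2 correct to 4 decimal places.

1.4285

f(0.660000) = -2.181115, f(1.610000) = 0.458634
step 1: c = 1.444946, f(c) = 0.046771 > 0 → new bracket [0.660000, 1.444946]
step 2: c = 1.428467, f(c) = 0.004980 > 0 → new bracket [0.660000, 1.428467]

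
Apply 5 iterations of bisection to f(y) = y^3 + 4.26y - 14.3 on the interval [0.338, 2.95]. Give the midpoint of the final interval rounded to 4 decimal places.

1.8481

f(0.338000) = -12.821506, f(2.950000) = 23.939375 (opposite signs)
step 1: m = 1.644000, f(m) = -2.853262 < 0 → root in [1.644000, 2.950000]
step 2: m = 2.297000, f(m) = 7.604672 > 0 → root in [1.644000, 2.297000]
step 3: m = 1.970500, f(m) = 1.745526 > 0 → root in [1.644000, 1.970500]
step 4: m = 1.807250, f(m) = -0.698361 < 0 → root in [1.807250, 1.970500]
step 5: m = 1.888875, f(m) = 0.485828 > 0 → root in [1.807250, 1.888875]
Midpoint of [1.807250, 1.888875] = 1.848063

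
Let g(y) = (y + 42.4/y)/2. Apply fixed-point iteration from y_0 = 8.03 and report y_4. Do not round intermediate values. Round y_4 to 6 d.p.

y_1 = g(8.030000) = 6.655100
y_2 = g(6.655100) = 6.513077
y_3 = g(6.513077) = 6.511528
y_4 = g(6.511528) = 6.511528

6.511528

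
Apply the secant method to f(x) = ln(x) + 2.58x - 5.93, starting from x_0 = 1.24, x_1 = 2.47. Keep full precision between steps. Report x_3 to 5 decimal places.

Secant update: x_(k+1) = x_k − f(x_k)·(x_k − x_(k-1))/(f(x_k) − f(x_(k-1))).
f(x_0) = -2.515689, f(x_1) = 1.346818
x_2 = 2.470000 - (1.346818)·(2.470000 - 1.240000)/(1.346818 - (-2.515689)) = 2.041111; f(x_2) = 0.049561
x_3 = 2.041111 - (0.049561)·(2.041111 - 2.470000)/(0.049561 - (1.346818)) = 2.024726; f(x_3) = -0.000774

2.02473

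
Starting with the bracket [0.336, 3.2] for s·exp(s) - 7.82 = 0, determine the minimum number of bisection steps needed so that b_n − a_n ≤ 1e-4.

15

Initial width b − a = 3.2 − 0.336 = 2.864000.
After n steps the width is (b−a)/2^n; need (b−a)/2^n ≤ 1e-4.
So n ≥ log₂(2.864000/1e-4) = log₂(28640.0000) ≈ 14.8057.
Hence n = 15.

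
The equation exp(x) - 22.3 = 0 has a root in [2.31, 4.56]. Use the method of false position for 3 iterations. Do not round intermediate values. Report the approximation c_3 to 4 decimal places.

2.9478

f(2.310000) = -12.225575, f(4.560000) = 73.283480
step 1: c = 2.631692, f(c) = -8.402741 < 0 → new bracket [2.631692, 4.560000]
step 2: c = 2.830049, f(c) = -5.353707 < 0 → new bracket [2.830049, 4.560000]
step 3: c = 2.947826, f(c) = -3.235536 < 0 → new bracket [2.947826, 4.560000]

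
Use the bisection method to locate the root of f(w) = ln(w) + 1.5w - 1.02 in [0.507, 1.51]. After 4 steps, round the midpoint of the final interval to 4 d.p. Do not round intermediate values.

f(0.507000) = -0.938744, f(1.510000) = 1.657110 (opposite signs)
step 1: m = 1.008500, f(m) = 0.501214 > 0 → root in [0.507000, 1.008500]
step 2: m = 0.757750, f(m) = -0.160777 < 0 → root in [0.757750, 1.008500]
step 3: m = 0.883125, f(m) = 0.180399 > 0 → root in [0.757750, 0.883125]
step 4: m = 0.820437, f(m) = 0.012739 > 0 → root in [0.757750, 0.820437]
Midpoint of [0.757750, 0.820437] = 0.789094

0.7891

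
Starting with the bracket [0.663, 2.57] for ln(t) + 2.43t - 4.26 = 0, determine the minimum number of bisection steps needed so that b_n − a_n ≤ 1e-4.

Initial width b − a = 2.57 − 0.663 = 1.907000.
After n steps the width is (b−a)/2^n; need (b−a)/2^n ≤ 1e-4.
So n ≥ log₂(1.907000/1e-4) = log₂(19070.0000) ≈ 14.2190.
Hence n = 15.

15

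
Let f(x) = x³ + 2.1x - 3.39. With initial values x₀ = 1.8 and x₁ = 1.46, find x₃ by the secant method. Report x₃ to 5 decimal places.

1.08127

f(x_0) = 6.222000, f(x_1) = 2.788136
x_2 = 1.460000 - (2.788136)·(1.460000 - 1.800000)/(2.788136 - (6.222000)) = 1.183936; f(x_2) = 0.755794
x_3 = 1.183936 - (0.755794)·(1.183936 - 1.460000)/(0.755794 - (2.788136)) = 1.081272; f(x_3) = 0.144842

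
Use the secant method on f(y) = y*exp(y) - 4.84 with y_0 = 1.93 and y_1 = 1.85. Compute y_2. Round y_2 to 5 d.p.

1.48813

f(y_0) = 8.456755, f(y_1) = 6.925666
y_2 = 1.850000 - (6.925666)·(1.850000 - 1.930000)/(6.925666 - (8.456755)) = 1.488131; f(y_2) = 1.750652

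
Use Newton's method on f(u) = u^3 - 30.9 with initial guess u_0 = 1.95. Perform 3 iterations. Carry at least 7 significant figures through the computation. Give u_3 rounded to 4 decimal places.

f'(u) = 3u^2
u_0 = 1.950000: f = -23.485125, f' = 11.407500 → u_1 = 1.950000 - (-23.485125)/(11.407500) = 4.008744
u_1 = 4.008744: f = 33.520642, f' = 48.210091 → u_2 = 4.008744 - (33.520642)/(48.210091) = 3.313441
u_2 = 3.313441: f = 5.477902, f' = 32.936670 → u_3 = 3.313441 - (5.477902)/(32.936670) = 3.147125

3.1471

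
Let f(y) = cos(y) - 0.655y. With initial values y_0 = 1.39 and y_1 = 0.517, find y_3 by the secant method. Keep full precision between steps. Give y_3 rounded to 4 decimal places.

f(y_0) = -0.730637, f(y_1) = 0.530671
y_2 = 0.517000 - (0.530671)·(0.517000 - 1.390000)/(0.530671 - (-0.730637)) = 0.884298; f(y_2) = 0.054618
y_3 = 0.884298 - (0.054618)·(0.884298 - 0.517000)/(0.054618 - (0.530671)) = 0.926438; f(y_3) = -0.006131

0.9264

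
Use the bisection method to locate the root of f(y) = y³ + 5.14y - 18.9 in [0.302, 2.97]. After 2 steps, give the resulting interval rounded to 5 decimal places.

f(0.302000) = -17.320176, f(2.970000) = 22.563873 (opposite signs)
step 1: m = 1.636000, f(m) = -6.112213 < 0 → root in [1.636000, 2.970000]
step 2: m = 2.303000, f(m) = 5.152092 > 0 → root in [1.636000, 2.303000]

[1.63600, 2.30300]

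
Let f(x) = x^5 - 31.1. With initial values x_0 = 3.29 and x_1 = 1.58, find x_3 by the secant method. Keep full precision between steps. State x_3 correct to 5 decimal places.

2.18349

Secant update: x_(k+1) = x_k − f(x_k)·(x_k − x_(k-1))/(f(x_k) − f(x_(k-1))).
f(x_0) = 354.360153, f(x_1) = -21.253420
x_2 = 1.580000 - (-21.253420)·(1.580000 - 3.290000)/(-21.253420 - (354.360153)) = 1.676757; f(x_2) = -17.845877
x_3 = 1.676757 - (-17.845877)·(1.676757 - 1.580000)/(-17.845877 - (-21.253420)) = 2.183491; f(x_3) = 18.531514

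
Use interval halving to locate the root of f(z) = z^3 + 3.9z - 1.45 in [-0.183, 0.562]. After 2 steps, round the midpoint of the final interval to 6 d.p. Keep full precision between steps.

0.282625

f(-0.183000) = -2.169828, f(0.562000) = 0.919304 (opposite signs)
step 1: m = 0.189500, f(m) = -0.704145 < 0 → root in [0.189500, 0.562000]
step 2: m = 0.375750, f(m) = 0.068476 > 0 → root in [0.189500, 0.375750]
Midpoint of [0.189500, 0.375750] = 0.282625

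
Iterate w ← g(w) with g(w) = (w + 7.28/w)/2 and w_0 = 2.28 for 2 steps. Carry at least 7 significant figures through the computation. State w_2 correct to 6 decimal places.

2.698416

w_1 = g(2.280000) = 2.736491
w_2 = g(2.736491) = 2.698416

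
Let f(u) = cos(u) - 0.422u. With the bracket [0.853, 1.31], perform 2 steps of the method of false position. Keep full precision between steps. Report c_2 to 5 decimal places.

f(0.853000) = 0.297760, f(1.310000) = -0.294970
step 1: c = 1.082576, f(c) = 0.012208 > 0 → new bracket [1.082576, 1.310000]
step 2: c = 1.091614, f(c) = 0.000392 > 0 → new bracket [1.091614, 1.310000]

1.09161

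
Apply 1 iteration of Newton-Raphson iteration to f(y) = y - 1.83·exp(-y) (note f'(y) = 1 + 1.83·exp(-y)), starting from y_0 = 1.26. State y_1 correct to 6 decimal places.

Newton update: y ← y − f(y)/f'(y).
y_0 = 1.260000: f = 0.740913, f' = 1.519087 → y_1 = 1.260000 - (0.740913)/(1.519087) = 0.772264

0.772264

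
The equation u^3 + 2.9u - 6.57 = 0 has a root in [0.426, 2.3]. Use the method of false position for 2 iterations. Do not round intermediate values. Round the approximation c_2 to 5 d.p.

f(0.426000) = -5.257291, f(2.300000) = 12.267000
step 1: c = 0.988200, f(c) = -2.739202 < 0 → new bracket [0.988200, 2.300000]
step 2: c = 1.227654, f(c) = -1.159567 < 0 → new bracket [1.227654, 2.300000]

1.22765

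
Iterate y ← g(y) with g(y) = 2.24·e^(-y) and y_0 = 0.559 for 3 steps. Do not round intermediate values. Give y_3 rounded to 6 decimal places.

y_1 = g(0.559000) = 1.280788
y_2 = g(1.280788) = 0.622313
y_3 = g(0.622313) = 1.202212

1.202212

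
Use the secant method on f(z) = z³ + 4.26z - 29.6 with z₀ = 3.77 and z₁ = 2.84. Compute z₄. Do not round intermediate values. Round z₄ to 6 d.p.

f(z_0) = 40.042833, f(z_1) = 5.404704
z_2 = 2.840000 - (5.404704)·(2.840000 - 3.770000)/(5.404704 - (40.042833)) = 2.694889; f(z_2) = 1.451660
z_3 = 2.694889 - (1.451660)·(2.694889 - 2.840000)/(1.451660 - (5.404704)) = 2.641600; f(z_3) = 0.086445
z_4 = 2.641600 - (0.086445)·(2.641600 - 2.694889)/(0.086445 - (1.451660)) = 2.638226; f(z_4) = 0.001525

2.638226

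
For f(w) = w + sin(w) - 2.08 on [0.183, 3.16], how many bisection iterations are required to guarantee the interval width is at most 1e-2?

Initial width b − a = 3.16 − 0.183 = 2.977000.
After n steps the width is (b−a)/2^n; need (b−a)/2^n ≤ 1e-2.
So n ≥ log₂(2.977000/1e-2) = log₂(297.7000) ≈ 8.2177.
Hence n = 9.

9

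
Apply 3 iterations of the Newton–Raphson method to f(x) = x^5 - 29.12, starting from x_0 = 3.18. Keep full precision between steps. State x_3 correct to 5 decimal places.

2.01144

f'(x) = 5x^4
x_0 = 3.180000: f = 296.068815, f' = 511.303169 → x_1 = 3.180000 - (296.068815)/(511.303169) = 2.600953
x_1 = 2.600953: f = 89.911557, f' = 228.823011 → x_2 = 2.600953 - (89.911557)/(228.823011) = 2.208022
x_2 = 2.208022: f = 23.362791, f' = 118.845719 → x_3 = 2.208022 - (23.362791)/(118.845719) = 2.011441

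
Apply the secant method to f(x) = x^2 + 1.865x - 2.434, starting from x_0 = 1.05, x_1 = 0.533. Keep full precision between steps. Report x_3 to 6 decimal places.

0.886884

f(x_0) = 0.626750, f(x_1) = -1.155866
x_2 = 0.533000 - (-1.155866)·(0.533000 - 1.050000)/(-1.155866 - (0.626750)) = 0.868228; f(x_2) = -0.060935
x_3 = 0.868228 - (-0.060935)·(0.868228 - 0.533000)/(-0.060935 - (-1.155866)) = 0.886884; f(x_3) = 0.006602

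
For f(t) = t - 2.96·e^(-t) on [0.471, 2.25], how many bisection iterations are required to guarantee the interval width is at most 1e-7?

25

Initial width b − a = 2.25 − 0.471 = 1.779000.
After n steps the width is (b−a)/2^n; need (b−a)/2^n ≤ 1e-7.
So n ≥ log₂(1.779000/1e-7) = log₂(17790000.0000) ≈ 24.0846.
Hence n = 25.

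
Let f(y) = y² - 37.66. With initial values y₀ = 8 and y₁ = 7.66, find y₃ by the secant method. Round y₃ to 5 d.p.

6.15652

f(y_0) = 26.340000, f(y_1) = 21.015600
y_2 = 7.660000 - (21.015600)·(7.660000 - 8.000000)/(21.015600 - (26.340000)) = 6.318008; f(y_2) = 2.257221
y_3 = 6.318008 - (2.257221)·(6.318008 - 7.660000)/(2.257221 - (21.015600)) = 6.156524; f(y_3) = 0.242787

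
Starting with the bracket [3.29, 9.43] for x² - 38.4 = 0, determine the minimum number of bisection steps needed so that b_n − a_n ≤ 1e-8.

30

Initial width b − a = 9.43 − 3.29 = 6.140000.
After n steps the width is (b−a)/2^n; need (b−a)/2^n ≤ 1e-8.
So n ≥ log₂(6.140000/1e-8) = log₂(614000000.0000) ≈ 29.1937.
Hence n = 30.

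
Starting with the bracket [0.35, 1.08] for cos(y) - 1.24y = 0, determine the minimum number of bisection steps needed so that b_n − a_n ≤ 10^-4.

Initial width b − a = 1.08 − 0.35 = 0.730000.
After n steps the width is (b−a)/2^n; need (b−a)/2^n ≤ 10^-4.
So n ≥ log₂(0.730000/10^-4) = log₂(7300.0000) ≈ 12.8337.
Hence n = 13.

13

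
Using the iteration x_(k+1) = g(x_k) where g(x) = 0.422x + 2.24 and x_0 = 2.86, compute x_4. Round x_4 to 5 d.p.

x_1 = g(2.860000) = 3.446920
x_2 = g(3.446920) = 3.694600
x_3 = g(3.694600) = 3.799121
x_4 = g(3.799121) = 3.843229

3.84323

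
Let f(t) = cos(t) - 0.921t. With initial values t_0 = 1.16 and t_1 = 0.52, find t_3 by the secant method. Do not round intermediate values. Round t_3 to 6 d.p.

f(t_0) = -0.669020, f(t_1) = 0.388899
t_2 = 0.520000 - (0.388899)·(0.520000 - 1.160000)/(0.388899 - (-0.669020)) = 0.755269; f(t_2) = 0.032485
t_3 = 0.755269 - (0.032485)·(0.755269 - 0.520000)/(0.032485 - (0.388899)) = 0.776712; f(t_3) = -0.002130

0.776712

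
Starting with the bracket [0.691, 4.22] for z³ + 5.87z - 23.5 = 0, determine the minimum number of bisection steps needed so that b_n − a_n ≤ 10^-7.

26

Initial width b − a = 4.22 − 0.691 = 3.529000.
After n steps the width is (b−a)/2^n; need (b−a)/2^n ≤ 10^-7.
So n ≥ log₂(3.529000/10^-7) = log₂(35290000.0000) ≈ 25.0728.
Hence n = 26.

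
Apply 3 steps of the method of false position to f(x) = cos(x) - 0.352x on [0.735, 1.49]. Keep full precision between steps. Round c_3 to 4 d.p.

1.1529

f(0.735000) = 0.483111, f(1.490000) = -0.443772
step 1: c = 1.128522, f(c) = 0.030756 > 0 → new bracket [1.128522, 1.490000]
step 2: c = 1.151951, f(c) = 0.001219 > 0 → new bracket [1.151951, 1.490000]
step 3: c = 1.152877, f(c) = 0.000047 > 0 → new bracket [1.152877, 1.490000]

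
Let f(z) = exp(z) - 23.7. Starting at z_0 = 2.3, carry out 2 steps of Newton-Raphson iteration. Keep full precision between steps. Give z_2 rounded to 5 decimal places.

f'(z) = exp(z)
z_0 = 2.300000: f = -13.725818, f' = 9.974182 → z_1 = 2.300000 - (-13.725818)/(9.974182) = 3.676135
z_1 = 3.676135: f = 15.793441, f' = 39.493441 → z_2 = 3.676135 - (15.793441)/(39.493441) = 3.276234

3.27623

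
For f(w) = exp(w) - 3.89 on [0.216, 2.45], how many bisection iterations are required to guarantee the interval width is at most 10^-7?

25

Initial width b − a = 2.45 − 0.216 = 2.234000.
After n steps the width is (b−a)/2^n; need (b−a)/2^n ≤ 10^-7.
So n ≥ log₂(2.234000/10^-7) = log₂(22340000.0000) ≈ 24.4131.
Hence n = 25.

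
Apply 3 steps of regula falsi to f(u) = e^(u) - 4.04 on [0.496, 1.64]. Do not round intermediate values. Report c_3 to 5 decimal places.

False-position update: c = (a·f(b) − b·f(a))/(f(b) − f(a)); replace the endpoint whose sign matches f(c).
f(0.496000) = -2.397860, f(1.640000) = 1.115170
step 1: c = 1.276851, f(c) = -0.454669 < 0 → new bracket [1.276851, 1.640000]
step 2: c = 1.382029, f(c) = -0.057025 < 0 → new bracket [1.382029, 1.640000]
step 3: c = 1.394579, f(c) = -0.006725 < 0 → new bracket [1.394579, 1.640000]

1.39458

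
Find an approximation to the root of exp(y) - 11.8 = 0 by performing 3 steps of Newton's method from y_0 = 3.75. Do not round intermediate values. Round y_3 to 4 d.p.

2.4763

f'(y) = exp(y)
y_0 = 3.750000: f = 30.721082, f' = 42.521082 → y_1 = 3.750000 - (30.721082)/(42.521082) = 3.027509
y_1 = 3.027509: f = 8.845748, f' = 20.645748 → y_2 = 3.027509 - (8.845748)/(20.645748) = 2.599056
y_2 = 2.599056: f = 1.651030, f' = 13.451030 → y_3 = 2.599056 - (1.651030)/(13.451030) = 2.476312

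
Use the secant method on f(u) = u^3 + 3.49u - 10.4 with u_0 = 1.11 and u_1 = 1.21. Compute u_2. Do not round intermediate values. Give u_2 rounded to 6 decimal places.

Secant update: u_(k+1) = u_k − f(u_k)·(u_k − u_(k-1))/(f(u_k) − f(u_(k-1))).
f(u_0) = -5.158469, f(u_1) = -4.405539
u_2 = 1.210000 - (-4.405539)·(1.210000 - 1.110000)/(-4.405539 - (-5.158469)) = 1.795119; f(u_2) = 1.649655

1.795119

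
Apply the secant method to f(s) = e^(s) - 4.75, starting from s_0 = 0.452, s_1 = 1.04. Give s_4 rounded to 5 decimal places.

1.54027

f(s_0) = -3.178548, f(s_1) = -1.920783
s_2 = 1.040000 - (-1.920783)·(1.040000 - 0.452000)/(-1.920783 - (-3.178548)) = 1.937958; f(s_2) = 2.194557
s_3 = 1.937958 - (2.194557)·(1.937958 - 1.040000)/(2.194557 - (-1.920783)) = 1.459111; f(s_3) = -0.447868
s_4 = 1.459111 - (-0.447868)·(1.459111 - 1.937958)/(-0.447868 - (2.194557)) = 1.540271; f(s_4) = -0.084145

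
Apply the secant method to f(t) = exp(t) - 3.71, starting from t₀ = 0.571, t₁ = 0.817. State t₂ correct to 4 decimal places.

f(t_0) = -1.939964, f(t_1) = -1.446301
t_2 = 0.817000 - (-1.446301)·(0.817000 - 0.571000)/(-1.446301 - (-1.939964)) = 1.537716; f(t_2) = 0.943947

1.5377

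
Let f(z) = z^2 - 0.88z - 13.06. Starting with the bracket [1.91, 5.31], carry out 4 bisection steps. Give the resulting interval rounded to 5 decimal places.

f(1.910000) = -11.092700, f(5.310000) = 10.463300 (opposite signs)
step 1: m = 3.610000, f(m) = -3.204700 < 0 → root in [3.610000, 5.310000]
step 2: m = 4.460000, f(m) = 2.906800 > 0 → root in [3.610000, 4.460000]
step 3: m = 4.035000, f(m) = -0.329575 < 0 → root in [4.035000, 4.460000]
step 4: m = 4.247500, f(m) = 1.243456 > 0 → root in [4.035000, 4.247500]

[4.03500, 4.24750]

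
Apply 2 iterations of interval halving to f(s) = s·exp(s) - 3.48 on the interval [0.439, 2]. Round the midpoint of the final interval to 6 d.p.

1.024375

f(0.439000) = -2.799043, f(2.000000) = 11.298112 (opposite signs)
step 1: m = 1.219500, f(m) = 0.648611 > 0 → root in [0.439000, 1.219500]
step 2: m = 0.829250, f(m) = -1.579691 < 0 → root in [0.829250, 1.219500]
Midpoint of [0.829250, 1.219500] = 1.024375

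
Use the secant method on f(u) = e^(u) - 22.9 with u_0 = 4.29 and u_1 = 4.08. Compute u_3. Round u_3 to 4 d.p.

3.2830

Secant update: u_(k+1) = u_k − f(u_k)·(u_k − u_(k-1))/(f(u_k) − f(u_(k-1))).
f(u_0) = 50.066468, f(u_1) = 36.245470
u_2 = 4.080000 - (36.245470)·(4.080000 - 4.290000)/(36.245470 - (50.066468)) = 3.529277; f(u_2) = 11.199288
u_3 = 3.529277 - (11.199288)·(3.529277 - 4.080000)/(11.199288 - (36.245470)) = 3.283023; f(u_3) = 3.756232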